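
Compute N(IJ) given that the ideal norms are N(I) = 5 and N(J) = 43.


N(IJ) = N(I) * N(J)
= 5 * 43
= 215

215


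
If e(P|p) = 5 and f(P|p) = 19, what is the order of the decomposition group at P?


|D_P| = e * f
= 5 * 19
= 95

95


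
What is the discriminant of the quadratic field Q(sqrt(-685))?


For K = Q(sqrt(d)) with d squarefree: disc(K) = d if d = 1 mod 4, and disc(K) = 4d if d = 2 or 3 mod 4.
Here d = -685, and d mod 4 = 3.
d = 3 mod 4, not 1 (O_K = Z[sqrt(d)]), so disc(K) = 4d = 4 * (-685) = -2740

-2740


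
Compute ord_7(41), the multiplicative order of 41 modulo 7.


We want ord_7(41), the smallest k >= 1 with 41^k = 1 mod 7.
n = 7 = 7, phi(7) = 6; the order divides phi(n).
Divisors of 6: 1, 2, 3, 6
Repeated squaring mod 7: 41^1 = 6, 41^2 = 1, 41^4 = 1
Test divisors in increasing order:
  k=1: 41^1 = 6 mod 7
  k=2: 41^2 = 1 mod 7  <- first divisor giving 1
Order = 2

2


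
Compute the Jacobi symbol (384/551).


Compute (384/551) via quadratic reciprocity:
  pull out 2: (2/551) = +1  (since 551 mod 8 = 7)
  pull out 2: (2/551) = +1  (since 551 mod 8 = 7)
  pull out 2: (2/551) = +1  (since 551 mod 8 = 7)
  pull out 2: (2/551) = +1  (since 551 mod 8 = 7)
  pull out 2: (2/551) = +1  (since 551 mod 8 = 7)
  pull out 2: (2/551) = +1  (since 551 mod 8 = 7)
  pull out 2: (2/551) = +1  (since 551 mod 8 = 7)
  reciprocity: (3/551) -> -(551/3)
  reduce: (2/3)
  pull out 2: (2/3) = -1  (since 3 mod 8 = 3)
  (1/3) = 1
Product of signs = 1

1


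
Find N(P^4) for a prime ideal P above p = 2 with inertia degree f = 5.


N(P^a) = p^(a*f)
= 2^(4*5)
= 2^20
= 1048576

1048576


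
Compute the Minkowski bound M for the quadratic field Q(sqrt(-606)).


d = -606, d mod 4 = 2, so disc(K) = 4d = -2424; |disc(K)| = 2424
Imaginary quadratic field, so n = 2, s = r2 = 1, r1 = 0
M = (n!/n^n) * (4/pi)^s * sqrt(|disc(K)|) = (2!/2^2) * (4/pi)^1 * sqrt(2424)
= 0.5 * 1.273240 * 49.234135
= 31.3434

31.3434


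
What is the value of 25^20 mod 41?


p = 41 is prime and the exponent is (p-1)/2 = 20, so by Euler's criterion 25^20 = (25/41) = +1 or -1 mod 41.
Compute by square-and-multiply:
  20 = 16 + 4 (binary 10100)
  Repeated squaring mod 41: 25^1 = 25, 25^2 = 10, 25^4 = 18, 25^8 = 37, 25^16 = 16
  25^20 = 25^16 * 25^4 = 16 * 18 mod 41
    16 * 18 = 288 = 1 mod 41
  25^20 = 1 mod 41
Result 1: 25 is a quadratic residue mod 41.
25^20 mod 41 = 1

1


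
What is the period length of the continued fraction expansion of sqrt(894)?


Run the CF algorithm for sqrt(894).
a_0 = floor(sqrt(894)) = 29; set m_0=0, q_0=1.
Recurrence: m' = q*a - m,  q' = (d - m'^2)/q,  a' = floor((a_0 + m')/q').
  step 1: m=29, q=53, a=1
  step 2: m=24, q=6, a=8
  step 3: m=24, q=53, a=1
  step 4: m=29, q=1, a=58
a_4 = 2*a_0 = 58, so the period closes here.
sqrt(894) = [29; 1, 8, 1, 58]
Period length = 4

4


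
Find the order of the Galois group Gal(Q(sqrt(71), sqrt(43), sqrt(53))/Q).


The 3 square roots of distinct primes are multiplicatively independent over Q,
so [K:Q] = 2^3 and Gal(K/Q) is isomorphic to (Z/2Z)^3.
|Gal| = 2^3 = 8

8


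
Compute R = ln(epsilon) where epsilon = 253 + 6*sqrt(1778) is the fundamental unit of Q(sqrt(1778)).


epsilon = 253 + 6*sqrt(1778)
= 505.9980
R = ln(505.9980)
= 6.2265

6.2265


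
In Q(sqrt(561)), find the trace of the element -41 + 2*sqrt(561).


Tr(a + b*sqrt(d)) = (a + b*sqrt(d)) + (a - b*sqrt(d)) = 2a
= 2 * (-41)
= -82

-82


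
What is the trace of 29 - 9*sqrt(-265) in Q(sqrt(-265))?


Tr(a + b*sqrt(d)) = (a + b*sqrt(d)) + (a - b*sqrt(d)) = 2a
= 2 * (29)
= 58

58


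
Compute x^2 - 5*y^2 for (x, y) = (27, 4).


x^2 - d*y^2
= 27^2 - 5*4^2
= 729 - 80
= 649

649


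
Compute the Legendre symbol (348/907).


p = 907 is prime, so compute (348/907) with the reciprocity algorithm (Jacobi-symbol steps: pull out 2s via (2/n), flip via reciprocity, reduce):
  pull out 2: (2/907) = -1  (since 907 mod 8 = 3)
  pull out 2: (2/907) = -1  (since 907 mod 8 = 3)
  reciprocity: (87/907) -> -(907/87)
  reduce: (37/87)
  reciprocity: (37/87) -> +(87/37)
  reduce: (13/37)
  reciprocity: (13/37) -> +(37/13)
  reduce: (11/13)
  reciprocity: (11/13) -> +(13/11)
  reduce: (2/11)
  pull out 2: (2/11) = -1  (since 11 mod 8 = 3)
  (1/11) = 1
Product of signs = 1
(348/907) = 1

1


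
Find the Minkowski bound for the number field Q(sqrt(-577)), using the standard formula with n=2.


d = -577, d mod 4 = 3, so disc(K) = 4d = -2308; |disc(K)| = 2308
Imaginary quadratic field, so n = 2, s = r2 = 1, r1 = 0
M = (n!/n^n) * (4/pi)^s * sqrt(|disc(K)|) = (2!/2^2) * (4/pi)^1 * sqrt(2308)
= 0.5 * 1.273240 * 48.041649
= 30.5843

30.5843


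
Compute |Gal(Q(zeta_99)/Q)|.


|Gal(Q(zeta_99)/Q)| = phi(99)
= 60

60


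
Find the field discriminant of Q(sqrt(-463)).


For K = Q(sqrt(d)) with d squarefree: disc(K) = d if d = 1 mod 4, and disc(K) = 4d if d = 2 or 3 mod 4.
Here d = -463, and d mod 4 = 1.
d = 1 mod 4 (O_K = Z[(1+sqrt(d))/2]), so disc(K) = d = -463

-463


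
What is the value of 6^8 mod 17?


p = 17 is prime and the exponent is (p-1)/2 = 8, so by Euler's criterion 6^8 = (6/17) = +1 or -1 mod 17.
Compute by square-and-multiply:
  8 = 8 (binary 1000)
  Repeated squaring mod 17: 6^1 = 6, 6^2 = 2, 6^4 = 4, 6^8 = 16
  6^8 = 16 mod 17
Result 16 = p - 1 = -1 mod 17: 6 is a quadratic non-residue mod 17. As a residue in [0, p-1] the value is 16.
6^8 mod 17 = 16

16


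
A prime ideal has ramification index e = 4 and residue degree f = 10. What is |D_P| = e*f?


|D_P| = e * f
= 4 * 10
= 40

40


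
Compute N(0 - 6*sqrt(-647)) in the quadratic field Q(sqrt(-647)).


N(a + b*sqrt(d)) = a^2 - d*b^2
= (0)^2 - (-647)*(-6)^2
= 0 + 23292
= 23292

23292


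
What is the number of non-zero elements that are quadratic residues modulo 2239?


For prime p, the number of non-zero quadratic residues is (p-1)/2.
= (2239-1)/2
= 1119

1119


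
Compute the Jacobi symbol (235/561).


Compute (235/561) via quadratic reciprocity:
  reciprocity: (235/561) -> +(561/235)
  reduce: (91/235)
  reciprocity: (91/235) -> -(235/91)
  reduce: (53/91)
  reciprocity: (53/91) -> +(91/53)
  reduce: (38/53)
  pull out 2: (2/53) = -1  (since 53 mod 8 = 5)
  reciprocity: (19/53) -> +(53/19)
  reduce: (15/19)
  reciprocity: (15/19) -> -(19/15)
  reduce: (4/15)
  pull out 2: (2/15) = +1  (since 15 mod 8 = 7)
  pull out 2: (2/15) = +1  (since 15 mod 8 = 7)
  (1/15) = 1
Product of signs = -1

-1


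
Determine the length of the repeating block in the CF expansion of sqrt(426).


Run the CF algorithm for sqrt(426).
a_0 = floor(sqrt(426)) = 20; set m_0=0, q_0=1.
Recurrence: m' = q*a - m,  q' = (d - m'^2)/q,  a' = floor((a_0 + m')/q').
  step 1: m=20, q=26, a=1
  step 2: m=6, q=15, a=1
  step 3: m=9, q=23, a=1
  step 4: m=14, q=10, a=3
  step 5: m=16, q=17, a=2
  step 6: m=18, q=6, a=6
  step 7: m=18, q=17, a=2
  step 8: m=16, q=10, a=3
  step 9: m=14, q=23, a=1
  step 10: m=9, q=15, a=1
  step 11: m=6, q=26, a=1
  step 12: m=20, q=1, a=40
a_12 = 2*a_0 = 40, so the period closes here.
sqrt(426) = [20; 1, 1, 1, 3, 2, 6, 2, 3, 1, 1, 1, 40]
Period length = 12

12


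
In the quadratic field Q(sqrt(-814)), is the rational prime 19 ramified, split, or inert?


K = Q(sqrt(-814)). Since d mod 4 = 2, disc(K) = -3256.
Check p | disc: -3256 mod 19 = 12.
p does not divide disc. Compute Legendre symbol (d/p):
3^((19-1)/2) mod 19 = -1
(d/p) = -1, so p is inert: (p) stays prime with e=1, f=2, g=1.
Therefore p is inert.

inert


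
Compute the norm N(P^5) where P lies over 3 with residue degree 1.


N(P^a) = p^(a*f)
= 3^(5*1)
= 3^5
= 243

243


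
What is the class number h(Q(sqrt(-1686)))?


K = Q(sqrt(-1686)). d mod 4 = 2, so D = disc(K) = 4d = -6744
h(K) equals the number of primitive reduced positive-definite forms (a, b, c) = a*x^2 + b*x*y + c*y^2 with b^2 - 4ac = D,
where reduced means |b| <= a <= c, with b >= 0 whenever |b| = a or a = c, and primitive means gcd(a, b, c) = 1.
Reduced forces 3a^2 <= |D| = 6744, so 1 <= a <= 47; b must have the parity of D, and c = (b^2 - D)/(4a) must be an integer >= a.
Enumerate a = 1..47, b in [-a, a]:
  a=1: (1, 0, 1686)  [1]
  a=2: (2, 0, 843)  [1]
  a=3: (3, 0, 562)  [1]
  a=4: none
  a=5: (5, -4, 338), (5, 4, 338)  [2]
  a=6: (6, 0, 281)  [1]
  a=7: (7, -2, 241), (7, 2, 241)  [2]
  a=8..9: none
  a=10: (10, -4, 169), (10, 4, 169)  [2]
  a=11..12: none
  a=13: (13, -4, 130), (13, 4, 130)  [2]
  a=14: (14, -12, 123), (14, 12, 123)  [2]
  a=15: (15, -6, 113), (15, 6, 113)  [2]
  a=16..18: none
  a=19: (19, -18, 93), (19, 18, 93)  [2]
  a=20: none
  a=21: (21, -12, 82), (21, 12, 82)  [2]
  a=22: none
  a=23: (23, -8, 74), (23, 8, 74)  [2]
  a=24: none
  a=25: (25, -16, 70), (25, 16, 70)  [2]
  a=26: (26, -4, 65), (26, 4, 65)  [2]
  a=27..28: none
  a=29: (29, -10, 59), (29, 10, 59)  [2]
  a=30: (30, -24, 61), (30, 24, 61)  [2]
  a=31: (31, -18, 57), (31, 18, 57)  [2]
  a=32..34: none
  a=35: (35, -26, 53), (35, -16, 50), (35, 16, 50), (35, 26, 53)  [4]
  a=36: none
  a=37: (37, -8, 46), (37, 8, 46)  [2]
  a=38: (38, -20, 47), (38, 20, 47)  [2]
  a=39: (39, -30, 49), (39, 30, 49)  [2]
  a=40: none
  a=41: (41, -12, 42), (41, 12, 42)  [2]
  a=42..47: none
Total reduced forms: 1 + 1 + 1 + 2 + 1 + 2 + 2 + 2 + 2 + 2 + 2 + 2 + 2 + 2 + 2 + 2 + 2 + 2 + 4 + 2 + 2 + 2 + 2 = 44
h = 44

44


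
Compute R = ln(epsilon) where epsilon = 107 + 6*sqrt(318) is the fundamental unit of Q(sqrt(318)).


epsilon = 107 + 6*sqrt(318)
= 213.9953
R = ln(213.9953)
= 5.3660

5.3660


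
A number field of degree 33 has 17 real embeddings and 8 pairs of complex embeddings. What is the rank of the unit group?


By Dirichlet's unit theorem:
rank = r1 + r2 - 1
= 17 + 8 - 1
= 24

24


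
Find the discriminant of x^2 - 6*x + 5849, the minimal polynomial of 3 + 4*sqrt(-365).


The element 3 + 4*sqrt(-365) has minimal polynomial:
x^2 - 6*x + 5849
Discriminant = (-6)^2 - 4*(5849)
= 36 - 23396
= -23360

-23360


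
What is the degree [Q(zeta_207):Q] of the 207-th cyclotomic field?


The degree equals Euler's totient phi(207).
207 = 3^2 * 23
phi(207) = 132

132


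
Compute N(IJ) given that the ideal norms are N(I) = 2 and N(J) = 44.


N(IJ) = N(I) * N(J)
= 2 * 44
= 88

88


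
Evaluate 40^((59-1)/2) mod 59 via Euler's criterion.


p = 59 is prime and the exponent is (p-1)/2 = 29, so by Euler's criterion 40^29 = (40/59) = +1 or -1 mod 59.
Compute by square-and-multiply:
  29 = 16 + 8 + 4 + 1 (binary 11101)
  Repeated squaring mod 59: 40^1 = 40, 40^2 = 7, 40^4 = 49, 40^8 = 41, 40^16 = 29
  40^29 = 40^16 * 40^8 * 40^4 * 40^1 = 29 * 41 * 49 * 40 mod 59
    29 * 41 = 1189 = 9 mod 59
    9 * 49 = 441 = 28 mod 59
    28 * 40 = 1120 = 58 mod 59
  40^29 = 58 mod 59
Result 58 = p - 1 = -1 mod 59: 40 is a quadratic non-residue mod 59. As a residue in [0, p-1] the value is 58.
40^29 mod 59 = 58

58


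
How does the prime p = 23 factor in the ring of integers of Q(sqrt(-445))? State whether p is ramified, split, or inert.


K = Q(sqrt(-445)). Since d mod 4 = 3, disc(K) = -1780.
Check p | disc: -1780 mod 23 = 14.
p does not divide disc. Compute Legendre symbol (d/p):
15^((23-1)/2) mod 23 = -1
(d/p) = -1, so p is inert: (p) stays prime with e=1, f=2, g=1.
Therefore p is inert.

inert


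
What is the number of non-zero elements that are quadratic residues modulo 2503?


For prime p, the number of non-zero quadratic residues is (p-1)/2.
= (2503-1)/2
= 1251

1251


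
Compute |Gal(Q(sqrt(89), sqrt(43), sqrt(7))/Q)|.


The 3 square roots of distinct primes are multiplicatively independent over Q,
so [K:Q] = 2^3 and Gal(K/Q) is isomorphic to (Z/2Z)^3.
|Gal| = 2^3 = 8

8


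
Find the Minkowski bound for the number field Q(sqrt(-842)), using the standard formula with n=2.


d = -842, d mod 4 = 2, so disc(K) = 4d = -3368; |disc(K)| = 3368
Imaginary quadratic field, so n = 2, s = r2 = 1, r1 = 0
M = (n!/n^n) * (4/pi)^s * sqrt(|disc(K)|) = (2!/2^2) * (4/pi)^1 * sqrt(3368)
= 0.5 * 1.273240 * 58.034473
= 36.9459

36.9459


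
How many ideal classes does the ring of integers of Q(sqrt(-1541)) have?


K = Q(sqrt(-1541)). d mod 4 = 3, so D = disc(K) = 4d = -6164
h(K) equals the number of primitive reduced positive-definite forms (a, b, c) = a*x^2 + b*x*y + c*y^2 with b^2 - 4ac = D,
where reduced means |b| <= a <= c, with b >= 0 whenever |b| = a or a = c, and primitive means gcd(a, b, c) = 1.
Reduced forces 3a^2 <= |D| = 6164, so 1 <= a <= 45; b must have the parity of D, and c = (b^2 - D)/(4a) must be an integer >= a.
Enumerate a = 1..45, b in [-a, a]:
  a=1: (1, 0, 1541)  [1]
  a=2: (2, 2, 771)  [1]
  a=3: (3, -2, 514), (3, 2, 514)  [2]
  a=4: none
  a=5: (5, -4, 309), (5, 4, 309)  [2]
  a=6: (6, -2, 257), (6, 2, 257)  [2]
  a=7..8: none
  a=9: (9, -8, 173), (9, 8, 173)  [2]
  a=10: (10, -6, 155), (10, 6, 155)  [2]
  a=11..14: none
  a=15: (15, -14, 106), (15, -4, 103), (15, 4, 103), (15, 14, 106)  [4]
  a=16..17: none
  a=18: (18, -10, 87), (18, 10, 87)  [2]
  a=19: (19, -12, 83), (19, 12, 83)  [2]
  a=20..22: none
  a=23: (23, 0, 67)  [1]
  a=24: none
  a=25: (25, -6, 62), (25, 6, 62)  [2]
  a=26: none
  a=27: (27, -10, 58), (27, 10, 58)  [2]
  a=28: none
  a=29: (29, -10, 54), (29, 10, 54)  [2]
  a=30: (30, -26, 57), (30, -14, 53), (30, 14, 53), (30, 26, 57)  [4]
  a=31: (31, -6, 50), (31, 6, 50)  [2]
  a=32..37: none
  a=38: (38, -26, 45), (38, 26, 45)  [2]
  a=39..44: none
  a=45: (45, 44, 45)  [1]
Total reduced forms: 1 + 1 + 2 + 2 + 2 + 2 + 2 + 4 + 2 + 2 + 1 + 2 + 2 + 2 + 4 + 2 + 2 + 1 = 36
h = 36

36


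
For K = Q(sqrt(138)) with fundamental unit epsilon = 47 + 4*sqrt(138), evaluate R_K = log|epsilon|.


epsilon = 47 + 4*sqrt(138)
= 93.9894
R = ln(93.9894)
= 4.5432

4.5432


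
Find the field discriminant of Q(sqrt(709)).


For K = Q(sqrt(d)) with d squarefree: disc(K) = d if d = 1 mod 4, and disc(K) = 4d if d = 2 or 3 mod 4.
Here d = 709, and d mod 4 = 1.
d = 1 mod 4 (O_K = Z[(1+sqrt(d))/2]), so disc(K) = d = 709

709


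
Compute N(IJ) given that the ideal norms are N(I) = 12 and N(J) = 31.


N(IJ) = N(I) * N(J)
= 12 * 31
= 372

372


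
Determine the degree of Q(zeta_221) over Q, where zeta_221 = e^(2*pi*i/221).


The degree equals Euler's totient phi(221).
221 = 13 * 17
phi(221) = 192

192


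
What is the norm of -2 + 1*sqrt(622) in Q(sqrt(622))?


N(a + b*sqrt(d)) = a^2 - d*b^2
= (-2)^2 - (622)*(1)^2
= 4 - 622
= -618

-618


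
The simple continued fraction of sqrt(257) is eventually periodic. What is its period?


Run the CF algorithm for sqrt(257).
a_0 = floor(sqrt(257)) = 16; set m_0=0, q_0=1.
Recurrence: m' = q*a - m,  q' = (d - m'^2)/q,  a' = floor((a_0 + m')/q').
  step 1: m=16, q=1, a=32
a_1 = 2*a_0 = 32, so the period closes here.
sqrt(257) = [16; 32]
Period length = 1

1


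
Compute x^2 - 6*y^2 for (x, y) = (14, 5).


x^2 - d*y^2
= 14^2 - 6*5^2
= 196 - 150
= 46

46


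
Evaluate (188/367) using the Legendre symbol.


p = 367 is prime, so compute (188/367) with the reciprocity algorithm (Jacobi-symbol steps: pull out 2s via (2/n), flip via reciprocity, reduce):
  pull out 2: (2/367) = +1  (since 367 mod 8 = 7)
  pull out 2: (2/367) = +1  (since 367 mod 8 = 7)
  reciprocity: (47/367) -> -(367/47)
  reduce: (38/47)
  pull out 2: (2/47) = +1  (since 47 mod 8 = 7)
  reciprocity: (19/47) -> -(47/19)
  reduce: (9/19)
  reciprocity: (9/19) -> +(19/9)
  reduce: (1/9)
  (1/9) = 1
Product of signs = 1
(188/367) = 1

1


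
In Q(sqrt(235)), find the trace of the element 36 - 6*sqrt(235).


Tr(a + b*sqrt(d)) = (a + b*sqrt(d)) + (a - b*sqrt(d)) = 2a
= 2 * (36)
= 72

72


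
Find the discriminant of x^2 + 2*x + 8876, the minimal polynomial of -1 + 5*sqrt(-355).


The element -1 + 5*sqrt(-355) has minimal polynomial:
x^2 + 2*x + 8876
Discriminant = (2)^2 - 4*(8876)
= 4 - 35504
= -35500

-35500


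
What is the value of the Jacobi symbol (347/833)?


Compute (347/833) via quadratic reciprocity:
  reciprocity: (347/833) -> +(833/347)
  reduce: (139/347)
  reciprocity: (139/347) -> -(347/139)
  reduce: (69/139)
  reciprocity: (69/139) -> +(139/69)
  reduce: (1/69)
  (1/69) = 1
Product of signs = -1

-1


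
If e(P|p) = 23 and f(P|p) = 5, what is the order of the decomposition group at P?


|D_P| = e * f
= 23 * 5
= 115

115


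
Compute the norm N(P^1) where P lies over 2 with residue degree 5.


N(P^a) = p^(a*f)
= 2^(1*5)
= 2^5
= 32

32


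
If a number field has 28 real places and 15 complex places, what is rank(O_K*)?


By Dirichlet's unit theorem:
rank = r1 + r2 - 1
= 28 + 15 - 1
= 42

42


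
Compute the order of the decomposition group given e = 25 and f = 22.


|D_P| = e * f
= 25 * 22
= 550

550


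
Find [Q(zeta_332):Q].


The degree equals Euler's totient phi(332).
332 = 2^2 * 83
phi(332) = 164

164


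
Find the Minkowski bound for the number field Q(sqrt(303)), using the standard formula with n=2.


d = 303, d mod 4 = 3, so disc(K) = 4d = 1212; |disc(K)| = 1212
Real quadratic field, so n = 2, s = r2 = 0, r1 = 2
M = (n!/n^n) * (4/pi)^s * sqrt(|disc(K)|) = (2!/2^2) * (4/pi)^0 * sqrt(1212)
= 0.5 * 1.000000 * 34.813790
= 17.4069

17.4069


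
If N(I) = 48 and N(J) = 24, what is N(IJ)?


N(IJ) = N(I) * N(J)
= 48 * 24
= 1152

1152


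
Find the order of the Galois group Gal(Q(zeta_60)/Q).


|Gal(Q(zeta_60)/Q)| = phi(60)
= 16

16


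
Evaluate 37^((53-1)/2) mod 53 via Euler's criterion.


p = 53 is prime and the exponent is (p-1)/2 = 26, so by Euler's criterion 37^26 = (37/53) = +1 or -1 mod 53.
Compute by square-and-multiply:
  26 = 16 + 8 + 2 (binary 11010)
  Repeated squaring mod 53: 37^1 = 37, 37^2 = 44, 37^4 = 28, 37^8 = 42, 37^16 = 15
  37^26 = 37^16 * 37^8 * 37^2 = 15 * 42 * 44 mod 53
    15 * 42 = 630 = 47 mod 53
    47 * 44 = 2068 = 1 mod 53
  37^26 = 1 mod 53
Result 1: 37 is a quadratic residue mod 53.
37^26 mod 53 = 1

1


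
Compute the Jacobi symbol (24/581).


Compute (24/581) via quadratic reciprocity:
  pull out 2: (2/581) = -1  (since 581 mod 8 = 5)
  pull out 2: (2/581) = -1  (since 581 mod 8 = 5)
  pull out 2: (2/581) = -1  (since 581 mod 8 = 5)
  reciprocity: (3/581) -> +(581/3)
  reduce: (2/3)
  pull out 2: (2/3) = -1  (since 3 mod 8 = 3)
  (1/3) = 1
Product of signs = 1

1


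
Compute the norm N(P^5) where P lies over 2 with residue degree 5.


N(P^a) = p^(a*f)
= 2^(5*5)
= 2^25
= 33554432

33554432


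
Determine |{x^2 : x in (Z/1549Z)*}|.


For prime p, the number of non-zero quadratic residues is (p-1)/2.
= (1549-1)/2
= 774

774


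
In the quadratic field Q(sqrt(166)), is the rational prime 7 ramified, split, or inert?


K = Q(sqrt(166)). Since d mod 4 = 2, disc(K) = 664.
Check p | disc: 664 mod 7 = 6.
p does not divide disc. Compute Legendre symbol (d/p):
5^((7-1)/2) mod 7 = -1
(d/p) = -1, so p is inert: (p) stays prime with e=1, f=2, g=1.
Therefore p is inert.

inert


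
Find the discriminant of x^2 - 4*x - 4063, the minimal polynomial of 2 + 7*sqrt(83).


The element 2 + 7*sqrt(83) has minimal polynomial:
x^2 - 4*x - 4063
Discriminant = (-4)^2 - 4*(-4063)
= 16 + 16252
= 16268

16268


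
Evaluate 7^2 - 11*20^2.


x^2 - d*y^2
= 7^2 - 11*20^2
= 49 - 4400
= -4351

-4351


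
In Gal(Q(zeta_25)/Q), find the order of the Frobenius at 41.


The Frobenius at p in Gal(Q(zeta_n)/Q) = (Z/nZ)* is the class of p, so its order is ord_25(41), the smallest k >= 1 with 41^k = 1 mod 25.
n = 25 = 5^2, phi(25) = 20; the order divides phi(n).
Divisors of 20: 1, 2, 4, 5, 10, 20
Repeated squaring mod 25: 41^1 = 16, 41^2 = 6, 41^4 = 11, 41^8 = 21, 41^16 = 16
Test divisors in increasing order:
  k=1: 41^1 = 16 mod 25
  k=2: 41^2 = 6 mod 25
  k=4: 41^4 = 11 mod 25
  k=5: 41^5 = 11 * 16 = 1 mod 25  <- first divisor giving 1
Order = 5

5


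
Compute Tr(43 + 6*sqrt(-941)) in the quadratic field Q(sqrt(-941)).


Tr(a + b*sqrt(d)) = (a + b*sqrt(d)) + (a - b*sqrt(d)) = 2a
= 2 * (43)
= 86

86


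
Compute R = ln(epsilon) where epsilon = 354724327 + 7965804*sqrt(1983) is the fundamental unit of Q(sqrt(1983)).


epsilon = 354724327 + 7965804*sqrt(1983)
= 7.0945e+08
R = ln(7.0945e+08)
= 20.3800

20.3800


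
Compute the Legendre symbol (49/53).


p = 53 is prime, so compute (49/53) with the reciprocity algorithm (Jacobi-symbol steps: pull out 2s via (2/n), flip via reciprocity, reduce):
  reciprocity: (49/53) -> +(53/49)
  reduce: (4/49)
  pull out 2: (2/49) = +1  (since 49 mod 8 = 1)
  pull out 2: (2/49) = +1  (since 49 mod 8 = 1)
  (1/49) = 1
Product of signs = 1
(49/53) = 1

1


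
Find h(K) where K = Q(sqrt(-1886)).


K = Q(sqrt(-1886)). d mod 4 = 2, so D = disc(K) = 4d = -7544
h(K) equals the number of primitive reduced positive-definite forms (a, b, c) = a*x^2 + b*x*y + c*y^2 with b^2 - 4ac = D,
where reduced means |b| <= a <= c, with b >= 0 whenever |b| = a or a = c, and primitive means gcd(a, b, c) = 1.
Reduced forces 3a^2 <= |D| = 7544, so 1 <= a <= 50; b must have the parity of D, and c = (b^2 - D)/(4a) must be an integer >= a.
Enumerate a = 1..50, b in [-a, a]:
  a=1: (1, 0, 1886)  [1]
  a=2: (2, 0, 943)  [1]
  a=3: (3, -2, 629), (3, 2, 629)  [2]
  a=4: none
  a=5: (5, -4, 378), (5, 4, 378)  [2]
  a=6: (6, -4, 315), (6, 4, 315)  [2]
  a=7: (7, -4, 270), (7, 4, 270)  [2]
  a=8: none
  a=9: (9, -4, 210), (9, 4, 210)  [2]
  a=10: (10, -4, 189), (10, 4, 189)  [2]
  a=11..12: none
  a=13: (13, -10, 147), (13, 10, 147)  [2]
  a=14: (14, -4, 135), (14, 4, 135)  [2]
  a=15: (15, -14, 129), (15, -4, 126), (15, 4, 126), (15, 14, 129)  [4]
  a=16: none
  a=17: (17, -2, 111), (17, 2, 111)  [2]
  a=18: (18, -4, 105), (18, 4, 105)  [2]
  a=19..20: none
  a=21: (21, -10, 91), (21, -4, 90), (21, 4, 90), (21, 10, 91)  [4]
  a=22: none
  a=23: (23, 0, 82)  [1]
  a=24: none
  a=25: (25, -16, 78), (25, 16, 78)  [2]
  a=26: (26, -16, 75), (26, 16, 75)  [2]
  a=27: (27, -4, 70), (27, 4, 70)  [2]
  a=28: none
  a=29: (29, -24, 70), (29, 24, 70)  [2]
  a=30: (30, -16, 65), (30, -4, 63), (30, 4, 63), (30, 16, 65)  [4]
  a=31: (31, -12, 62), (31, 12, 62)  [2]
  a=32..33: none
  a=34: (34, -32, 63), (34, 32, 63)  [2]
  a=35: (35, -24, 58), (35, -4, 54), (35, 4, 54), (35, 24, 58)  [4]
  a=36: none
  a=37: (37, -2, 51), (37, 2, 51)  [2]
  a=38: none
  a=39: (39, -16, 50), (39, -10, 49), (39, 10, 49), (39, 16, 50)  [4]
  a=40: none
  a=41: (41, 0, 46)  [1]
  a=42: (42, -32, 51), (42, -4, 45), (42, 4, 45), (42, 32, 51)  [4]
  a=43: (43, -14, 45), (43, 14, 45)  [2]
  a=44..50: none
Total reduced forms: 1 + 1 + 2 + 2 + 2 + 2 + 2 + 2 + 2 + 2 + 4 + 2 + 2 + 4 + 1 + 2 + 2 + 2 + 2 + 4 + 2 + 2 + 4 + 2 + 4 + 1 + 4 + 2 = 64
h = 64

64


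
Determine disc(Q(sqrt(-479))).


For K = Q(sqrt(d)) with d squarefree: disc(K) = d if d = 1 mod 4, and disc(K) = 4d if d = 2 or 3 mod 4.
Here d = -479, and d mod 4 = 1.
d = 1 mod 4 (O_K = Z[(1+sqrt(d))/2]), so disc(K) = d = -479

-479


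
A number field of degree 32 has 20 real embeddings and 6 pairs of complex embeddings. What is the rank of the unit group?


By Dirichlet's unit theorem:
rank = r1 + r2 - 1
= 20 + 6 - 1
= 25

25


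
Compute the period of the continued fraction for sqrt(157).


Run the CF algorithm for sqrt(157).
a_0 = floor(sqrt(157)) = 12; set m_0=0, q_0=1.
Recurrence: m' = q*a - m,  q' = (d - m'^2)/q,  a' = floor((a_0 + m')/q').
  step 1: m=12, q=13, a=1
  step 2: m=1, q=12, a=1
  step 3: m=11, q=3, a=7
  step 4: m=10, q=19, a=1
  step 5: m=9, q=4, a=5
  step 6: m=11, q=9, a=2
  step 7: m=7, q=12, a=1
  step 8: m=5, q=11, a=1
  step 9: m=6, q=11, a=1
  step 10: m=5, q=12, a=1
  step 11: m=7, q=9, a=2
  step 12: m=11, q=4, a=5
  step 13: m=9, q=19, a=1
  step 14: m=10, q=3, a=7
  step 15: m=11, q=12, a=1
  step 16: m=1, q=13, a=1
  step 17: m=12, q=1, a=24
a_17 = 2*a_0 = 24, so the period closes here.
sqrt(157) = [12; 1, 1, 7, 1, 5, 2, 1, 1, 1, 1, 2, 5, 1, 7, 1, 1, 24]
Period length = 17

17


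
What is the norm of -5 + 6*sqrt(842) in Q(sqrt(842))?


N(a + b*sqrt(d)) = a^2 - d*b^2
= (-5)^2 - (842)*(6)^2
= 25 - 30312
= -30287

-30287


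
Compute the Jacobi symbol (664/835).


Compute (664/835) via quadratic reciprocity:
  pull out 2: (2/835) = -1  (since 835 mod 8 = 3)
  pull out 2: (2/835) = -1  (since 835 mod 8 = 3)
  pull out 2: (2/835) = -1  (since 835 mod 8 = 3)
  reciprocity: (83/835) -> -(835/83)
  reduce: (5/83)
  reciprocity: (5/83) -> +(83/5)
  reduce: (3/5)
  reciprocity: (3/5) -> +(5/3)
  reduce: (2/3)
  pull out 2: (2/3) = -1  (since 3 mod 8 = 3)
  (1/3) = 1
Product of signs = -1

-1


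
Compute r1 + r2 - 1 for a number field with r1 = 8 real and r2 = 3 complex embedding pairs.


By Dirichlet's unit theorem:
rank = r1 + r2 - 1
= 8 + 3 - 1
= 10

10


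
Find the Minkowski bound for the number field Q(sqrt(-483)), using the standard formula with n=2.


d = -483, d mod 4 = 1, so disc(K) = d = -483; |disc(K)| = 483
Imaginary quadratic field, so n = 2, s = r2 = 1, r1 = 0
M = (n!/n^n) * (4/pi)^s * sqrt(|disc(K)|) = (2!/2^2) * (4/pi)^1 * sqrt(483)
= 0.5 * 1.273240 * 21.977261
= 13.9912

13.9912


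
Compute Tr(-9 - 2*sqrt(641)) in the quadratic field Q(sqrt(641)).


Tr(a + b*sqrt(d)) = (a + b*sqrt(d)) + (a - b*sqrt(d)) = 2a
= 2 * (-9)
= -18

-18


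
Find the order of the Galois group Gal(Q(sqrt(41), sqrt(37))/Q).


The 2 square roots of distinct primes are multiplicatively independent over Q,
so [K:Q] = 2^2 and Gal(K/Q) is isomorphic to (Z/2Z)^2.
|Gal| = 2^2 = 4

4


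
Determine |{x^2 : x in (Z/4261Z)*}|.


For prime p, the number of non-zero quadratic residues is (p-1)/2.
= (4261-1)/2
= 2130

2130


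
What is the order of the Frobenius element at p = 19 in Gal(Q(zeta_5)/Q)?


The Frobenius at p in Gal(Q(zeta_n)/Q) = (Z/nZ)* is the class of p, so its order is ord_5(19), the smallest k >= 1 with 19^k = 1 mod 5.
n = 5 = 5, phi(5) = 4; the order divides phi(n).
Divisors of 4: 1, 2, 4
Repeated squaring mod 5: 19^1 = 4, 19^2 = 1, 19^4 = 1
Test divisors in increasing order:
  k=1: 19^1 = 4 mod 5
  k=2: 19^2 = 1 mod 5  <- first divisor giving 1
Order = 2

2


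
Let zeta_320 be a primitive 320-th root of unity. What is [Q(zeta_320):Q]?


The degree equals Euler's totient phi(320).
320 = 2^6 * 5
phi(320) = 128

128


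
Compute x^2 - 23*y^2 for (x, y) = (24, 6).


x^2 - d*y^2
= 24^2 - 23*6^2
= 576 - 828
= -252

-252


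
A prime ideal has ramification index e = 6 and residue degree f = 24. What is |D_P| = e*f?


|D_P| = e * f
= 6 * 24
= 144

144


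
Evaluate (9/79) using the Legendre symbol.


p = 79 is prime, so compute (9/79) with the reciprocity algorithm (Jacobi-symbol steps: pull out 2s via (2/n), flip via reciprocity, reduce):
  reciprocity: (9/79) -> +(79/9)
  reduce: (7/9)
  reciprocity: (7/9) -> +(9/7)
  reduce: (2/7)
  pull out 2: (2/7) = +1  (since 7 mod 8 = 7)
  (1/7) = 1
Product of signs = 1
(9/79) = 1

1


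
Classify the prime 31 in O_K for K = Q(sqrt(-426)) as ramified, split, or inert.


K = Q(sqrt(-426)). Since d mod 4 = 2, disc(K) = -1704.
Check p | disc: -1704 mod 31 = 1.
p does not divide disc. Compute Legendre symbol (d/p):
8^((31-1)/2) mod 31 = 1
(d/p) = 1, so p splits: (p) = P*P' with e=1, f=1, g=2.
Therefore p is split.

split


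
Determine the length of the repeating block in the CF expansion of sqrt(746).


Run the CF algorithm for sqrt(746).
a_0 = floor(sqrt(746)) = 27; set m_0=0, q_0=1.
Recurrence: m' = q*a - m,  q' = (d - m'^2)/q,  a' = floor((a_0 + m')/q').
  step 1: m=27, q=17, a=3
  step 2: m=24, q=10, a=5
  step 3: m=26, q=7, a=7
  step 4: m=23, q=31, a=1
  step 5: m=8, q=22, a=1
  step 6: m=14, q=25, a=1
  step 7: m=11, q=25, a=1
  step 8: m=14, q=22, a=1
  step 9: m=8, q=31, a=1
  step 10: m=23, q=7, a=7
  step 11: m=26, q=10, a=5
  step 12: m=24, q=17, a=3
  step 13: m=27, q=1, a=54
a_13 = 2*a_0 = 54, so the period closes here.
sqrt(746) = [27; 3, 5, 7, 1, 1, 1, 1, 1, 1, 7, 5, 3, 54]
Period length = 13

13


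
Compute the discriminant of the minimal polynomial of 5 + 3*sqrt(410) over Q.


The element 5 + 3*sqrt(410) has minimal polynomial:
x^2 - 10*x - 3665
Discriminant = (-10)^2 - 4*(-3665)
= 100 + 14660
= 14760

14760


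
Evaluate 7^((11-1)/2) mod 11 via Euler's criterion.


p = 11 is prime and the exponent is (p-1)/2 = 5, so by Euler's criterion 7^5 = (7/11) = +1 or -1 mod 11.
Compute by square-and-multiply:
  5 = 4 + 1 (binary 101)
  Repeated squaring mod 11: 7^1 = 7, 7^2 = 5, 7^4 = 3
  7^5 = 7^4 * 7^1 = 3 * 7 mod 11
    3 * 7 = 21 = 10 mod 11
  7^5 = 10 mod 11
Result 10 = p - 1 = -1 mod 11: 7 is a quadratic non-residue mod 11. As a residue in [0, p-1] the value is 10.
7^5 mod 11 = 10

10


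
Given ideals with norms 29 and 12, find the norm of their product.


N(IJ) = N(I) * N(J)
= 29 * 12
= 348

348


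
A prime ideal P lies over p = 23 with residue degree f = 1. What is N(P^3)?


N(P^a) = p^(a*f)
= 23^(3*1)
= 23^3
= 12167

12167


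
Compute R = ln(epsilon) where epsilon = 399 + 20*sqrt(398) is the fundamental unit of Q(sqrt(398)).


epsilon = 399 + 20*sqrt(398)
= 797.9987
R = ln(797.9987)
= 6.6821

6.6821


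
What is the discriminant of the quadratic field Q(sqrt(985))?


For K = Q(sqrt(d)) with d squarefree: disc(K) = d if d = 1 mod 4, and disc(K) = 4d if d = 2 or 3 mod 4.
Here d = 985, and d mod 4 = 1.
d = 1 mod 4 (O_K = Z[(1+sqrt(d))/2]), so disc(K) = d = 985

985


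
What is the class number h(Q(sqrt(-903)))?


K = Q(sqrt(-903)). d mod 4 = 1, so D = disc(K) = d = -903
h(K) equals the number of primitive reduced positive-definite forms (a, b, c) = a*x^2 + b*x*y + c*y^2 with b^2 - 4ac = D,
where reduced means |b| <= a <= c, with b >= 0 whenever |b| = a or a = c, and primitive means gcd(a, b, c) = 1.
Reduced forces 3a^2 <= |D| = 903, so 1 <= a <= 17; b must have the parity of D, and c = (b^2 - D)/(4a) must be an integer >= a.
Enumerate a = 1..17, b in [-a, a]:
  a=1: (1, 1, 226)  [1]
  a=2: (2, -1, 113), (2, 1, 113)  [2]
  a=3: (3, 3, 76)  [1]
  a=4: (4, -3, 57), (4, 3, 57)  [2]
  a=5: none
  a=6: (6, -3, 38), (6, 3, 38)  [2]
  a=7: (7, 7, 34)  [1]
  a=8: (8, -5, 29), (8, 5, 29)  [2]
  a=9..11: none
  a=12: (12, -3, 19), (12, 3, 19)  [2]
  a=13: none
  a=14: (14, -7, 17), (14, 7, 17)  [2]
  a=15: none
  a=16: (16, 11, 16)  [1]
  a=17: none
Total reduced forms: 1 + 2 + 1 + 2 + 2 + 1 + 2 + 2 + 2 + 1 = 16
h = 16

16


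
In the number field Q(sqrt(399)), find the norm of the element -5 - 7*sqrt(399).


N(a + b*sqrt(d)) = a^2 - d*b^2
= (-5)^2 - (399)*(-7)^2
= 25 - 19551
= -19526

-19526


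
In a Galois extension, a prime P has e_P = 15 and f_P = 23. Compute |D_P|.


|D_P| = e * f
= 15 * 23
= 345

345


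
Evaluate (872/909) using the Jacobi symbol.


Compute (872/909) via quadratic reciprocity:
  pull out 2: (2/909) = -1  (since 909 mod 8 = 5)
  pull out 2: (2/909) = -1  (since 909 mod 8 = 5)
  pull out 2: (2/909) = -1  (since 909 mod 8 = 5)
  reciprocity: (109/909) -> +(909/109)
  reduce: (37/109)
  reciprocity: (37/109) -> +(109/37)
  reduce: (35/37)
  reciprocity: (35/37) -> +(37/35)
  reduce: (2/35)
  pull out 2: (2/35) = -1  (since 35 mod 8 = 3)
  (1/35) = 1
Product of signs = 1

1


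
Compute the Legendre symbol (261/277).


p = 277 is prime, so compute (261/277) with the reciprocity algorithm (Jacobi-symbol steps: pull out 2s via (2/n), flip via reciprocity, reduce):
  reciprocity: (261/277) -> +(277/261)
  reduce: (16/261)
  pull out 2: (2/261) = -1  (since 261 mod 8 = 5)
  pull out 2: (2/261) = -1  (since 261 mod 8 = 5)
  pull out 2: (2/261) = -1  (since 261 mod 8 = 5)
  pull out 2: (2/261) = -1  (since 261 mod 8 = 5)
  (1/261) = 1
Product of signs = 1
(261/277) = 1

1


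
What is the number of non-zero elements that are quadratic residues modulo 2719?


For prime p, the number of non-zero quadratic residues is (p-1)/2.
= (2719-1)/2
= 1359

1359


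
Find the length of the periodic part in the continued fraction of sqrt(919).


Run the CF algorithm for sqrt(919).
a_0 = floor(sqrt(919)) = 30; set m_0=0, q_0=1.
Recurrence: m' = q*a - m,  q' = (d - m'^2)/q,  a' = floor((a_0 + m')/q').
  step 1: m=30, q=19, a=3
  step 2: m=27, q=10, a=5
  step 3: m=23, q=39, a=1
  step 4: m=16, q=17, a=2
  step 5: m=18, q=35, a=1
  step 6: m=17, q=18, a=2
  step 7: m=19, q=31, a=1
  step 8: m=12, q=25, a=1
  step 9: m=13, q=30, a=1
  step 10: m=17, q=21, a=2
  step 11: m=25, q=14, a=3
  step 12: m=17, q=45, a=1
  step 13: m=28, q=3, a=19
  step 14: m=29, q=26, a=2
  step 15: m=23, q=15, a=3
  step 16: m=22, q=29, a=1
  step 17: m=7, q=30, a=1
  step 18: m=23, q=13, a=4
  step 19: m=29, q=6, a=9
  step 20: m=25, q=49, a=1
  step 21: m=24, q=7, a=7
  step 22: m=25, q=42, a=1
  step 23: m=17, q=15, a=3
  step 24: m=28, q=9, a=6
  step 25: m=26, q=27, a=2
  step 26: m=28, q=5, a=11
  step 27: m=27, q=38, a=1
  step 28: m=11, q=21, a=1
  step 29: m=10, q=39, a=1
  step 30: m=29, q=2, a=29
  step 31: m=29, q=39, a=1
  step 32: m=10, q=21, a=1
  step 33: m=11, q=38, a=1
  step 34: m=27, q=5, a=11
  step 35: m=28, q=27, a=2
  step 36: m=26, q=9, a=6
  step 37: m=28, q=15, a=3
  step 38: m=17, q=42, a=1
  step 39: m=25, q=7, a=7
  step 40: m=24, q=49, a=1
  step 41: m=25, q=6, a=9
  step 42: m=29, q=13, a=4
  step 43: m=23, q=30, a=1
  step 44: m=7, q=29, a=1
  step 45: m=22, q=15, a=3
  step 46: m=23, q=26, a=2
  step 47: m=29, q=3, a=19
  step 48: m=28, q=45, a=1
  step 49: m=17, q=14, a=3
  step 50: m=25, q=21, a=2
  step 51: m=17, q=30, a=1
  step 52: m=13, q=25, a=1
  step 53: m=12, q=31, a=1
  step 54: m=19, q=18, a=2
  step 55: m=17, q=35, a=1
  step 56: m=18, q=17, a=2
  step 57: m=16, q=39, a=1
  step 58: m=23, q=10, a=5
  step 59: m=27, q=19, a=3
  step 60: m=30, q=1, a=60
a_60 = 2*a_0 = 60, so the period closes here.
sqrt(919) = [30; 3, 5, 1, 2, 1, 2, 1, 1, 1, 2, 3, 1, 19, 2, 3, 1, 1, 4, 9, 1, 7, 1, 3, 6, 2, 11, 1, 1, 1, 29, 1, 1, 1, 11, 2, 6, 3, 1, 7, 1, 9, 4, 1, 1, 3, 2, 19, 1, 3, 2, 1, 1, 1, 2, 1, 2, 1, 5, 3, 60]
Period length = 60

60


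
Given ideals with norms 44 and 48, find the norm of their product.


N(IJ) = N(I) * N(J)
= 44 * 48
= 2112

2112


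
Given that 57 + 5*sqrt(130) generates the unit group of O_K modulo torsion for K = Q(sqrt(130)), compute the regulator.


epsilon = 57 + 5*sqrt(130)
= 114.0088
R = ln(114.0088)
= 4.7363

4.7363


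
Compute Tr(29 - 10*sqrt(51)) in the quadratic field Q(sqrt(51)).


Tr(a + b*sqrt(d)) = (a + b*sqrt(d)) + (a - b*sqrt(d)) = 2a
= 2 * (29)
= 58

58


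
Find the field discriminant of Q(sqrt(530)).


For K = Q(sqrt(d)) with d squarefree: disc(K) = d if d = 1 mod 4, and disc(K) = 4d if d = 2 or 3 mod 4.
Here d = 530, and d mod 4 = 2.
d = 2 mod 4, not 1 (O_K = Z[sqrt(d)]), so disc(K) = 4d = 4 * (530) = 2120

2120


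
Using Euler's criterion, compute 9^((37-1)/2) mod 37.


p = 37 is prime and the exponent is (p-1)/2 = 18, so by Euler's criterion 9^18 = (9/37) = +1 or -1 mod 37.
Compute by square-and-multiply:
  18 = 16 + 2 (binary 10010)
  Repeated squaring mod 37: 9^1 = 9, 9^2 = 7, 9^4 = 12, 9^8 = 33, 9^16 = 16
  9^18 = 9^16 * 9^2 = 16 * 7 mod 37
    16 * 7 = 112 = 1 mod 37
  9^18 = 1 mod 37
Result 1: 9 is a quadratic residue mod 37.
9^18 mod 37 = 1

1


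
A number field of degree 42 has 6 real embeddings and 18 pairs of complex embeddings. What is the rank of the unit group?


By Dirichlet's unit theorem:
rank = r1 + r2 - 1
= 6 + 18 - 1
= 23

23


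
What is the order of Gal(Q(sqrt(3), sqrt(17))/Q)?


The 2 square roots of distinct primes are multiplicatively independent over Q,
so [K:Q] = 2^2 and Gal(K/Q) is isomorphic to (Z/2Z)^2.
|Gal| = 2^2 = 4

4


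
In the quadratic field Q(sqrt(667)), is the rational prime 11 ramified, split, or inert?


K = Q(sqrt(667)). Since d mod 4 = 3, disc(K) = 2668.
Check p | disc: 2668 mod 11 = 6.
p does not divide disc. Compute Legendre symbol (d/p):
7^((11-1)/2) mod 11 = -1
(d/p) = -1, so p is inert: (p) stays prime with e=1, f=2, g=1.
Therefore p is inert.

inert


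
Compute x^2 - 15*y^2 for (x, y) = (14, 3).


x^2 - d*y^2
= 14^2 - 15*3^2
= 196 - 135
= 61

61


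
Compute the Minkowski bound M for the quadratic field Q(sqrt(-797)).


d = -797, d mod 4 = 3, so disc(K) = 4d = -3188; |disc(K)| = 3188
Imaginary quadratic field, so n = 2, s = r2 = 1, r1 = 0
M = (n!/n^n) * (4/pi)^s * sqrt(|disc(K)|) = (2!/2^2) * (4/pi)^1 * sqrt(3188)
= 0.5 * 1.273240 * 56.462377
= 35.9451

35.9451


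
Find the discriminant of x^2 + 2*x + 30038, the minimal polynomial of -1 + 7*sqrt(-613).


The element -1 + 7*sqrt(-613) has minimal polynomial:
x^2 + 2*x + 30038
Discriminant = (2)^2 - 4*(30038)
= 4 - 120152
= -120148

-120148


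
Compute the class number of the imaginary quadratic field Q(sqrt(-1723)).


K = Q(sqrt(-1723)). d mod 4 = 1, so D = disc(K) = d = -1723
h(K) equals the number of primitive reduced positive-definite forms (a, b, c) = a*x^2 + b*x*y + c*y^2 with b^2 - 4ac = D,
where reduced means |b| <= a <= c, with b >= 0 whenever |b| = a or a = c, and primitive means gcd(a, b, c) = 1.
Reduced forces 3a^2 <= |D| = 1723, so 1 <= a <= 23; b must have the parity of D, and c = (b^2 - D)/(4a) must be an integer >= a.
Enumerate a = 1..23, b in [-a, a]:
  a=1: (1, 1, 431)  [1]
  a=2..10: none
  a=11: (11, -9, 41), (11, 9, 41)  [2]
  a=12..18: none
  a=19: (19, -5, 23), (19, 5, 23)  [2]
  a=20..23: none
Total reduced forms: 1 + 2 + 2 = 5
h = 5

5


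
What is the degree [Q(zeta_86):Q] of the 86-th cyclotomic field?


The degree equals Euler's totient phi(86).
86 = 2 * 43
phi(86) = 42

42


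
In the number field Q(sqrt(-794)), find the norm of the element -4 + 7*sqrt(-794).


N(a + b*sqrt(d)) = a^2 - d*b^2
= (-4)^2 - (-794)*(7)^2
= 16 + 38906
= 38922

38922


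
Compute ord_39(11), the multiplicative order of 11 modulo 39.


We want ord_39(11), the smallest k >= 1 with 11^k = 1 mod 39.
n = 39 = 3 * 13, phi(39) = 24; the order divides phi(n).
Divisors of 24: 1, 2, 3, 4, 6, 8, 12, 24
Repeated squaring mod 39: 11^1 = 11, 11^2 = 4, 11^4 = 16, 11^8 = 22, 11^16 = 16
Test divisors in increasing order:
  k=1: 11^1 = 11 mod 39
  k=2: 11^2 = 4 mod 39
  k=3: 11^3 = 4 * 11 = 5 mod 39
  k=4: 11^4 = 16 mod 39
  k=6: 11^6 = 16 * 4 = 25 mod 39
  k=8: 11^8 = 22 mod 39
  k=12: 11^12 = 22 * 16 = 1 mod 39  <- first divisor giving 1
Order = 12

12


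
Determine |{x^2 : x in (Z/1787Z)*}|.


For prime p, the number of non-zero quadratic residues is (p-1)/2.
= (1787-1)/2
= 893

893


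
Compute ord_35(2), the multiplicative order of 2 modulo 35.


We want ord_35(2), the smallest k >= 1 with 2^k = 1 mod 35.
n = 35 = 5 * 7, phi(35) = 24; the order divides phi(n).
Divisors of 24: 1, 2, 3, 4, 6, 8, 12, 24
Repeated squaring mod 35: 2^1 = 2, 2^2 = 4, 2^4 = 16, 2^8 = 11, 2^16 = 16
Test divisors in increasing order:
  k=1: 2^1 = 2 mod 35
  k=2: 2^2 = 4 mod 35
  k=3: 2^3 = 4 * 2 = 8 mod 35
  k=4: 2^4 = 16 mod 35
  k=6: 2^6 = 16 * 4 = 29 mod 35
  k=8: 2^8 = 11 mod 35
  k=12: 2^12 = 11 * 16 = 1 mod 35  <- first divisor giving 1
Order = 12

12


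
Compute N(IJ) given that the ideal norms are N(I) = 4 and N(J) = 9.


N(IJ) = N(I) * N(J)
= 4 * 9
= 36

36


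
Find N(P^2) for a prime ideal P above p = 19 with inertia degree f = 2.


N(P^a) = p^(a*f)
= 19^(2*2)
= 19^4
= 130321

130321


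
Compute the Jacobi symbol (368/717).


Compute (368/717) via quadratic reciprocity:
  pull out 2: (2/717) = -1  (since 717 mod 8 = 5)
  pull out 2: (2/717) = -1  (since 717 mod 8 = 5)
  pull out 2: (2/717) = -1  (since 717 mod 8 = 5)
  pull out 2: (2/717) = -1  (since 717 mod 8 = 5)
  reciprocity: (23/717) -> +(717/23)
  reduce: (4/23)
  pull out 2: (2/23) = +1  (since 23 mod 8 = 7)
  pull out 2: (2/23) = +1  (since 23 mod 8 = 7)
  (1/23) = 1
Product of signs = 1

1


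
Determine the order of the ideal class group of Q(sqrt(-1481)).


K = Q(sqrt(-1481)). d mod 4 = 3, so D = disc(K) = 4d = -5924
h(K) equals the number of primitive reduced positive-definite forms (a, b, c) = a*x^2 + b*x*y + c*y^2 with b^2 - 4ac = D,
where reduced means |b| <= a <= c, with b >= 0 whenever |b| = a or a = c, and primitive means gcd(a, b, c) = 1.
Reduced forces 3a^2 <= |D| = 5924, so 1 <= a <= 44; b must have the parity of D, and c = (b^2 - D)/(4a) must be an integer >= a.
Enumerate a = 1..44, b in [-a, a]:
  a=1: (1, 0, 1481)  [1]
  a=2: (2, 2, 741)  [1]
  a=3: (3, -2, 494), (3, 2, 494)  [2]
  a=4: none
  a=5: (5, -4, 297), (5, 4, 297)  [2]
  a=6: (6, -2, 247), (6, 2, 247)  [2]
  a=7..8: none
  a=9: (9, -4, 165), (9, 4, 165)  [2]
  a=10: (10, -6, 149), (10, 6, 149)  [2]
  a=11: (11, -4, 135), (11, 4, 135)  [2]
  a=12: none
  a=13: (13, -2, 114), (13, 2, 114)  [2]
  a=14: none
  a=15: (15, -14, 102), (15, -4, 99), (15, 4, 99), (15, 14, 102)  [4]
  a=16: none
  a=17: (17, -14, 90), (17, 14, 90)  [2]
  a=18: (18, -14, 85), (18, 14, 85)  [2]
  a=19: (19, -2, 78), (19, 2, 78)  [2]
  a=20..21: none
  a=22: (22, -18, 71), (22, 18, 71)  [2]
  a=23..24: none
  a=25: (25, -24, 65), (25, 24, 65)  [2]
  a=26: (26, -2, 57), (26, 2, 57)  [2]
  a=27: (27, -4, 55), (27, 4, 55)  [2]
  a=28..29: none
  a=30: (30, -26, 55), (30, -14, 51), (30, 14, 51), (30, 26, 55)  [4]
  a=31: (31, -20, 51), (31, 20, 51)  [2]
  a=32: none
  a=33: (33, -26, 50), (33, -4, 45), (33, 4, 45), (33, 26, 50)  [4]
  a=34: (34, -14, 45), (34, 14, 45)  [2]
  a=35..36: none
  a=37: (37, -12, 41), (37, 12, 41)  [2]
  a=38: (38, -2, 39), (38, 2, 39)  [2]
  a=39: (39, -28, 43), (39, 28, 43)  [2]
  a=40..44: none
Total reduced forms: 1 + 1 + 2 + 2 + 2 + 2 + 2 + 2 + 2 + 4 + 2 + 2 + 2 + 2 + 2 + 2 + 2 + 4 + 2 + 4 + 2 + 2 + 2 + 2 = 52
h = 52

52
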